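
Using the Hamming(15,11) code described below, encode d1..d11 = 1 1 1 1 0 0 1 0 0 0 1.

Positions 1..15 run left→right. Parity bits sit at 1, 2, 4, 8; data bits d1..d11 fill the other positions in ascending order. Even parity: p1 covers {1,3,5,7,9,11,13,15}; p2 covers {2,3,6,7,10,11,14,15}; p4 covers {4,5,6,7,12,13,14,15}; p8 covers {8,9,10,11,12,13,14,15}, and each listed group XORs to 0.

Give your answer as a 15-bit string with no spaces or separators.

111011100010001

Place data at non-parity positions: p1 p2 1 p4 1 1 1 p8 0 0 1 0 0 0 1
p1 (pos 1,3,5,7,9,11,13,15): XOR of data positions = 1⊕1⊕1⊕0⊕1⊕0⊕1 = 1
p2 (pos 2,3,6,7,10,11,14,15): XOR of data positions = 1⊕1⊕1⊕0⊕1⊕0⊕1 = 1
p4 (pos 4,5,6,7,12,13,14,15): XOR of data positions = 1⊕1⊕1⊕0⊕0⊕0⊕1 = 0
p8 (pos 8,9,10,11,12,13,14,15): XOR of data positions = 0⊕0⊕1⊕0⊕0⊕0⊕1 = 0
Codeword: 111011100010001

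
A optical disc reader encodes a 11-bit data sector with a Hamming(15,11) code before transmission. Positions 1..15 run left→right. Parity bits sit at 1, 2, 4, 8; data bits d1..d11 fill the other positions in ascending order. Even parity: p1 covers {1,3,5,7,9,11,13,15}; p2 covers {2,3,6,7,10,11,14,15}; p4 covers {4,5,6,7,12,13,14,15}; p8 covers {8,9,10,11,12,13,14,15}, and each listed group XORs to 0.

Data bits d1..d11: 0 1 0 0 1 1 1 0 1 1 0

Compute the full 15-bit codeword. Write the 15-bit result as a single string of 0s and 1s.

010110011110110

Place data at non-parity positions: p1 p2 0 p4 1 0 0 p8 1 1 1 0 1 1 0
p1 (pos 1,3,5,7,9,11,13,15): XOR of data positions = 0⊕1⊕0⊕1⊕1⊕1⊕0 = 0
p2 (pos 2,3,6,7,10,11,14,15): XOR of data positions = 0⊕0⊕0⊕1⊕1⊕1⊕0 = 1
p4 (pos 4,5,6,7,12,13,14,15): XOR of data positions = 1⊕0⊕0⊕0⊕1⊕1⊕0 = 1
p8 (pos 8,9,10,11,12,13,14,15): XOR of data positions = 1⊕1⊕1⊕0⊕1⊕1⊕0 = 1
Codeword: 010110011110110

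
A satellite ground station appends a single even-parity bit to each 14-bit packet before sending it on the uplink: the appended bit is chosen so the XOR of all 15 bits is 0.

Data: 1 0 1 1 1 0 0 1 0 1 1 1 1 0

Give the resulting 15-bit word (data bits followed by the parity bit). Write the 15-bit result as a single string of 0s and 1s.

101110010111101

XOR of the 14 data bits: 1⊕0⊕1⊕1⊕1⊕0⊕0⊕1⊕0⊕1⊕1⊕1⊕1⊕0 = 1
Parity bit = 1 (so all 15 bits XOR to 0).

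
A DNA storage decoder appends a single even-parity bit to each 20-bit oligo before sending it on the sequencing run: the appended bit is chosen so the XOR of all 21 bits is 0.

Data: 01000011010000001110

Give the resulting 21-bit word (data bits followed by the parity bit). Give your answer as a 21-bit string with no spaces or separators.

XOR of the 20 data bits: 0⊕1⊕0⊕0⊕0⊕0⊕1⊕1⊕0⊕1⊕0⊕0⊕0⊕0⊕0⊕0⊕1⊕1⊕1⊕0 = 1
Parity bit = 1 (so all 21 bits XOR to 0).

010000110100000011101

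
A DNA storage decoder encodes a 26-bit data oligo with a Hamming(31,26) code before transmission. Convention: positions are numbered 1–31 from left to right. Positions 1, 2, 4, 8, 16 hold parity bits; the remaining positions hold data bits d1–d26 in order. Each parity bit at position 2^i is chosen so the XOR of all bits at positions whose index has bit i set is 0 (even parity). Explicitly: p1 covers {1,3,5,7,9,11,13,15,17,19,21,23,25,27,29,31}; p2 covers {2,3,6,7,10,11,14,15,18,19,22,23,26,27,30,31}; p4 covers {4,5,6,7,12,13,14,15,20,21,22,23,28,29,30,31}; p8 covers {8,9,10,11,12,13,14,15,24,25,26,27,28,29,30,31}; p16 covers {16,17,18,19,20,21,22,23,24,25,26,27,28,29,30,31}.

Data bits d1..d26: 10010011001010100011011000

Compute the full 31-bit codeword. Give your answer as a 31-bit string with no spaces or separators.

Place data at non-parity positions: p1 p2 1 p4 0 0 1 p8 0 0 1 1 0 0 1 p16 0 1 0 1 0 0 0 1 1 0 1 1 0 0 0
p1 (pos 1,3,5,7,9,11,13,15,17,19,21,23,25,27,29,31): XOR of data positions = 1⊕0⊕1⊕0⊕1⊕0⊕1⊕0⊕0⊕0⊕0⊕1⊕1⊕0⊕0 = 0
p2 (pos 2,3,6,7,10,11,14,15,18,19,22,23,26,27,30,31): XOR of data positions = 1⊕0⊕1⊕0⊕1⊕0⊕1⊕1⊕0⊕0⊕0⊕0⊕1⊕0⊕0 = 0
p4 (pos 4,5,6,7,12,13,14,15,20,21,22,23,28,29,30,31): XOR of data positions = 0⊕0⊕1⊕1⊕0⊕0⊕1⊕1⊕0⊕0⊕0⊕1⊕0⊕0⊕0 = 1
p8 (pos 8,9,10,11,12,13,14,15,24,25,26,27,28,29,30,31): XOR of data positions = 0⊕0⊕1⊕1⊕0⊕0⊕1⊕1⊕1⊕0⊕1⊕1⊕0⊕0⊕0 = 1
p16 (pos 16,17,18,19,20,21,22,23,24,25,26,27,28,29,30,31): XOR of data positions = 0⊕1⊕0⊕1⊕0⊕0⊕0⊕1⊕1⊕0⊕1⊕1⊕0⊕0⊕0 = 0
Codeword: 0011001100110010010100011011000

0011001100110010010100011011000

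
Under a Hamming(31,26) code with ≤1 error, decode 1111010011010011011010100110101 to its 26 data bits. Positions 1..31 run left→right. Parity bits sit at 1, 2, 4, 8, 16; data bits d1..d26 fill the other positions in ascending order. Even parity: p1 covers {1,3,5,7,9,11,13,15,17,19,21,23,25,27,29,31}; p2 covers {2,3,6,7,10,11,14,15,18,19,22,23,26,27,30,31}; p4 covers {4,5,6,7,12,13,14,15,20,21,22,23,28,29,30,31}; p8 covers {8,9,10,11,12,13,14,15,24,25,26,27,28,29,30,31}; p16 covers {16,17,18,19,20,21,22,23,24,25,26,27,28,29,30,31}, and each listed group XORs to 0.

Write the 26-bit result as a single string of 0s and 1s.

s1 (pos 1,3,5,7,9,11,13,15,17,19,21,23,25,27,29,31): 1⊕1⊕0⊕0⊕1⊕0⊕0⊕1⊕0⊕1⊕1⊕1⊕0⊕1⊕1⊕1 = 0
s2 (pos 2,3,6,7,10,11,14,15,18,19,22,23,26,27,30,31): 1⊕1⊕1⊕0⊕1⊕0⊕0⊕1⊕1⊕1⊕0⊕1⊕1⊕1⊕0⊕1 = 1
s4 (pos 4,5,6,7,12,13,14,15,20,21,22,23,28,29,30,31): 1⊕0⊕1⊕0⊕1⊕0⊕0⊕1⊕0⊕1⊕0⊕1⊕0⊕1⊕0⊕1 = 0
s8 (pos 8,9,10,11,12,13,14,15,24,25,26,27,28,29,30,31): 0⊕1⊕1⊕0⊕1⊕0⊕0⊕1⊕0⊕0⊕1⊕1⊕0⊕1⊕0⊕1 = 0
s16 (pos 16,17,18,19,20,21,22,23,24,25,26,27,28,29,30,31): 1⊕0⊕1⊕1⊕0⊕1⊕0⊕1⊕0⊕0⊕1⊕1⊕0⊕1⊕0⊕1 = 1
Syndrome s16…s1 = 10010 → error at position 18.
Flip position 18: 1111010011010011011010100110101 → 1111010011010011001010100110101
Read data bits from positions 3,5,6,7,9,10,11,12,13,14,15,17,18,19,20,21,22,23,24,25,26,27,28,29,30,31: 10101101001001010100110101

10101101001001010100110101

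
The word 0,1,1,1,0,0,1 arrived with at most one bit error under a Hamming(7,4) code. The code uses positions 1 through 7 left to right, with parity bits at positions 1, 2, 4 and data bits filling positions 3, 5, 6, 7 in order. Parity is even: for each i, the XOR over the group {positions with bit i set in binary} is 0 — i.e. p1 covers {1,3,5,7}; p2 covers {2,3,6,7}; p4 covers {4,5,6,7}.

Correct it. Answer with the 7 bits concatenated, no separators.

0011001

s1 (pos 1,3,5,7): 0⊕1⊕0⊕1 = 0
s2 (pos 2,3,6,7): 1⊕1⊕0⊕1 = 1
s4 (pos 4,5,6,7): 1⊕0⊕0⊕1 = 0
Syndrome s4…s1 = 010 → error at position 2.
Flip position 2: 0111001 → 0011001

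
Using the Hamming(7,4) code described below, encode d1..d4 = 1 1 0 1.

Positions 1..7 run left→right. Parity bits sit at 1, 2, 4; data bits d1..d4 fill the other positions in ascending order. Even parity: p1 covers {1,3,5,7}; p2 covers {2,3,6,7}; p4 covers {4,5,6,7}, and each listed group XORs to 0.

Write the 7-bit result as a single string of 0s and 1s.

Place data at non-parity positions: p1 p2 1 p4 1 0 1
p1 (pos 1,3,5,7): XOR of data positions = 1⊕1⊕1 = 1
p2 (pos 2,3,6,7): XOR of data positions = 1⊕0⊕1 = 0
p4 (pos 4,5,6,7): XOR of data positions = 1⊕0⊕1 = 0
Codeword: 1010101

1010101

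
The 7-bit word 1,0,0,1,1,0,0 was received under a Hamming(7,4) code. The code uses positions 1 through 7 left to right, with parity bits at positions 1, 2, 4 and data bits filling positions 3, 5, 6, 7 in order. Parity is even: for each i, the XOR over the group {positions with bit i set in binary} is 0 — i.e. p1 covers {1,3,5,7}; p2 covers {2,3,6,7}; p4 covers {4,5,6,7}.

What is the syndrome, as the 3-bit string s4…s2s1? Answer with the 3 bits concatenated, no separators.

s1 (pos 1,3,5,7): 1⊕0⊕1⊕0 = 0
s2 (pos 2,3,6,7): 0⊕0⊕0⊕0 = 0
s4 (pos 4,5,6,7): 1⊕1⊕0⊕0 = 0
Syndrome s4…s1 = 000 → no error.

000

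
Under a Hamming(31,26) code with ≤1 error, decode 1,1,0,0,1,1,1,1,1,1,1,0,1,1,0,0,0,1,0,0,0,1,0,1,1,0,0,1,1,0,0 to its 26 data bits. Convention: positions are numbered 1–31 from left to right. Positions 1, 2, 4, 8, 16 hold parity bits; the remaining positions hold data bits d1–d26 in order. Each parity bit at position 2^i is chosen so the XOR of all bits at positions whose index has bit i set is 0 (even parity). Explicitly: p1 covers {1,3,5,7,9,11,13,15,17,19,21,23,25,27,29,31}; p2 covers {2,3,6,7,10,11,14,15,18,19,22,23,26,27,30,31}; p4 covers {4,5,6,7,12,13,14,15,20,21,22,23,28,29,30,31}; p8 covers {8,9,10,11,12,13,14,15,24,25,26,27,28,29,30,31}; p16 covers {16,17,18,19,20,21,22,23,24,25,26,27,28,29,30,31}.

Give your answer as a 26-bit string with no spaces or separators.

s1 (pos 1,3,5,7,9,11,13,15,17,19,21,23,25,27,29,31): 1⊕0⊕1⊕1⊕1⊕1⊕1⊕0⊕0⊕0⊕0⊕0⊕1⊕0⊕1⊕0 = 0
s2 (pos 2,3,6,7,10,11,14,15,18,19,22,23,26,27,30,31): 1⊕0⊕1⊕1⊕1⊕1⊕1⊕0⊕1⊕0⊕1⊕0⊕0⊕0⊕0⊕0 = 0
s4 (pos 4,5,6,7,12,13,14,15,20,21,22,23,28,29,30,31): 0⊕1⊕1⊕1⊕0⊕1⊕1⊕0⊕0⊕0⊕1⊕0⊕1⊕1⊕0⊕0 = 0
s8 (pos 8,9,10,11,12,13,14,15,24,25,26,27,28,29,30,31): 1⊕1⊕1⊕1⊕0⊕1⊕1⊕0⊕1⊕1⊕0⊕0⊕1⊕1⊕0⊕0 = 0
s16 (pos 16,17,18,19,20,21,22,23,24,25,26,27,28,29,30,31): 0⊕0⊕1⊕0⊕0⊕0⊕1⊕0⊕1⊕1⊕0⊕0⊕1⊕1⊕0⊕0 = 0
Syndrome s16…s1 = 00000 → no error.
Read data bits from positions 3,5,6,7,9,10,11,12,13,14,15,17,18,19,20,21,22,23,24,25,26,27,28,29,30,31: 01111110110010001011001100

01111110110010001011001100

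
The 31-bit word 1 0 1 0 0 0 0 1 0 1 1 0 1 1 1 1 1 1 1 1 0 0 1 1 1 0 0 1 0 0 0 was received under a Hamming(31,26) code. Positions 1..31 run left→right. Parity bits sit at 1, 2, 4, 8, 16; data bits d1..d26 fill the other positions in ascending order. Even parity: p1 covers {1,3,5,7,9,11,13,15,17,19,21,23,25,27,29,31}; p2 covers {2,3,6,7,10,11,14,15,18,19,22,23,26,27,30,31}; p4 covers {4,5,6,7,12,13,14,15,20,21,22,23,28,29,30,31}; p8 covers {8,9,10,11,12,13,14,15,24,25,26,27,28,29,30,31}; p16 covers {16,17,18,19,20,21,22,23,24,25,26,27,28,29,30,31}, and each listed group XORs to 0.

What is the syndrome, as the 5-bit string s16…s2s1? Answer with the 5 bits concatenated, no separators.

11001

s1 (pos 1,3,5,7,9,11,13,15,17,19,21,23,25,27,29,31): 1⊕1⊕0⊕0⊕0⊕1⊕1⊕1⊕1⊕1⊕0⊕1⊕1⊕0⊕0⊕0 = 1
s2 (pos 2,3,6,7,10,11,14,15,18,19,22,23,26,27,30,31): 0⊕1⊕0⊕0⊕1⊕1⊕1⊕1⊕1⊕1⊕0⊕1⊕0⊕0⊕0⊕0 = 0
s4 (pos 4,5,6,7,12,13,14,15,20,21,22,23,28,29,30,31): 0⊕0⊕0⊕0⊕0⊕1⊕1⊕1⊕1⊕0⊕0⊕1⊕1⊕0⊕0⊕0 = 0
s8 (pos 8,9,10,11,12,13,14,15,24,25,26,27,28,29,30,31): 1⊕0⊕1⊕1⊕0⊕1⊕1⊕1⊕1⊕1⊕0⊕0⊕1⊕0⊕0⊕0 = 1
s16 (pos 16,17,18,19,20,21,22,23,24,25,26,27,28,29,30,31): 1⊕1⊕1⊕1⊕1⊕0⊕0⊕1⊕1⊕1⊕0⊕0⊕1⊕0⊕0⊕0 = 1
Syndrome s16…s1 = 11001 → error at position 25.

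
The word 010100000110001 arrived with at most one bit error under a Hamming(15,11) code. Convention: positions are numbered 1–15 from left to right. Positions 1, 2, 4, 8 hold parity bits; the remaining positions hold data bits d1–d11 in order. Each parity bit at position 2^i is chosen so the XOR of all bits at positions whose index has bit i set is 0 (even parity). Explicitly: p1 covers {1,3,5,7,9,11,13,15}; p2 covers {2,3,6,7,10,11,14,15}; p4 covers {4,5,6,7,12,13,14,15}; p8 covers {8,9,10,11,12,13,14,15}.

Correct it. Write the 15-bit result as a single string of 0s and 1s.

s1 (pos 1,3,5,7,9,11,13,15): 0⊕0⊕0⊕0⊕0⊕1⊕0⊕1 = 0
s2 (pos 2,3,6,7,10,11,14,15): 1⊕0⊕0⊕0⊕1⊕1⊕0⊕1 = 0
s4 (pos 4,5,6,7,12,13,14,15): 1⊕0⊕0⊕0⊕0⊕0⊕0⊕1 = 0
s8 (pos 8,9,10,11,12,13,14,15): 0⊕0⊕1⊕1⊕0⊕0⊕0⊕1 = 1
Syndrome s8…s1 = 1000 → error at position 8.
Flip position 8: 010100000110001 → 010100010110001

010100010110001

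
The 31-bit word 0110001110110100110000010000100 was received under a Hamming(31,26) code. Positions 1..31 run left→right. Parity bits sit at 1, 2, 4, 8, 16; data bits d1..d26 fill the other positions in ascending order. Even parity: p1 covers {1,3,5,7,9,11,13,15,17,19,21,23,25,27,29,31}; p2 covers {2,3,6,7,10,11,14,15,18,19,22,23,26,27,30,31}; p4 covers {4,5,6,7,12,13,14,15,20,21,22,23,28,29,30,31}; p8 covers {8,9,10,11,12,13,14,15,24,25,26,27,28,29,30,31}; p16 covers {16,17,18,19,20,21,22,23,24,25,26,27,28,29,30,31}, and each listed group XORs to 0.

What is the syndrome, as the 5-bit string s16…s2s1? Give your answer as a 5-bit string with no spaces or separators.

01000

s1 (pos 1,3,5,7,9,11,13,15,17,19,21,23,25,27,29,31): 0⊕1⊕0⊕1⊕1⊕1⊕0⊕0⊕1⊕0⊕0⊕0⊕0⊕0⊕1⊕0 = 0
s2 (pos 2,3,6,7,10,11,14,15,18,19,22,23,26,27,30,31): 1⊕1⊕0⊕1⊕0⊕1⊕1⊕0⊕1⊕0⊕0⊕0⊕0⊕0⊕0⊕0 = 0
s4 (pos 4,5,6,7,12,13,14,15,20,21,22,23,28,29,30,31): 0⊕0⊕0⊕1⊕1⊕0⊕1⊕0⊕0⊕0⊕0⊕0⊕0⊕1⊕0⊕0 = 0
s8 (pos 8,9,10,11,12,13,14,15,24,25,26,27,28,29,30,31): 1⊕1⊕0⊕1⊕1⊕0⊕1⊕0⊕1⊕0⊕0⊕0⊕0⊕1⊕0⊕0 = 1
s16 (pos 16,17,18,19,20,21,22,23,24,25,26,27,28,29,30,31): 0⊕1⊕1⊕0⊕0⊕0⊕0⊕0⊕1⊕0⊕0⊕0⊕0⊕1⊕0⊕0 = 0
Syndrome s16…s1 = 01000 → error at position 8.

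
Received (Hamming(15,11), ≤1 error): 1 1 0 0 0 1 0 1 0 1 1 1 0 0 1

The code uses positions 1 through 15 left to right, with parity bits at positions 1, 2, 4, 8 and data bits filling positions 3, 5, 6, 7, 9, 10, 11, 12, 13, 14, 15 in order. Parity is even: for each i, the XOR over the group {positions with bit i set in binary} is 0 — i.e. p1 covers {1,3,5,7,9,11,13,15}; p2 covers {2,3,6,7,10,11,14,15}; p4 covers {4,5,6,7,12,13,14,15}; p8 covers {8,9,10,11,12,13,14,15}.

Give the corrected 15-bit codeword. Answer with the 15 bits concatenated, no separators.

s1 (pos 1,3,5,7,9,11,13,15): 1⊕0⊕0⊕0⊕0⊕1⊕0⊕1 = 1
s2 (pos 2,3,6,7,10,11,14,15): 1⊕0⊕1⊕0⊕1⊕1⊕0⊕1 = 1
s4 (pos 4,5,6,7,12,13,14,15): 0⊕0⊕1⊕0⊕1⊕0⊕0⊕1 = 1
s8 (pos 8,9,10,11,12,13,14,15): 1⊕0⊕1⊕1⊕1⊕0⊕0⊕1 = 1
Syndrome s8…s1 = 1111 → error at position 15.
Flip position 15: 110001010111001 → 110001010111000

110001010111000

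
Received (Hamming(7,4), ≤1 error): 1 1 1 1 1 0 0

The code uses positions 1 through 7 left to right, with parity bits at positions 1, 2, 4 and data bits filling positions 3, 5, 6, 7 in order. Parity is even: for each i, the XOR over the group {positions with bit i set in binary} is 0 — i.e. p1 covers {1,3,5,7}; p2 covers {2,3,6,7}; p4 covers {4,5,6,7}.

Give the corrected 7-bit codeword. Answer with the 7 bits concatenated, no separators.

s1 (pos 1,3,5,7): 1⊕1⊕1⊕0 = 1
s2 (pos 2,3,6,7): 1⊕1⊕0⊕0 = 0
s4 (pos 4,5,6,7): 1⊕1⊕0⊕0 = 0
Syndrome s4…s1 = 001 → error at position 1.
Flip position 1: 1111100 → 0111100

0111100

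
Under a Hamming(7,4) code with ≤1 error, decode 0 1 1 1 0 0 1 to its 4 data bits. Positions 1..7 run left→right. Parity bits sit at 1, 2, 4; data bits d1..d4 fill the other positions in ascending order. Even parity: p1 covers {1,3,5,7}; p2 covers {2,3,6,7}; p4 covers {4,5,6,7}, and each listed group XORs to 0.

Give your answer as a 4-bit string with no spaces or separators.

s1 (pos 1,3,5,7): 0⊕1⊕0⊕1 = 0
s2 (pos 2,3,6,7): 1⊕1⊕0⊕1 = 1
s4 (pos 4,5,6,7): 1⊕0⊕0⊕1 = 0
Syndrome s4…s1 = 010 → error at position 2.
Flip position 2: 0111001 → 0011001
Read data bits from positions 3,5,6,7: 1001

1001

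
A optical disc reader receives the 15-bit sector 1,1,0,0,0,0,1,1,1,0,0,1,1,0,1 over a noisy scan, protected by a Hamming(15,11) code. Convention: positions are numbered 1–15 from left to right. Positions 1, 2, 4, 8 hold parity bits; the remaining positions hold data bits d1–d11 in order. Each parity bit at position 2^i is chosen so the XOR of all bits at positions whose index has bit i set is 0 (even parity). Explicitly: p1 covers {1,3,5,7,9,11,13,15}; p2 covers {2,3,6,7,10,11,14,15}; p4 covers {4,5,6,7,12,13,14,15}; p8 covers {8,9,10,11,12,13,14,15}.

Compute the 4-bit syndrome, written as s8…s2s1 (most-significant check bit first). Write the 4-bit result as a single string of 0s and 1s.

s1 (pos 1,3,5,7,9,11,13,15): 1⊕0⊕0⊕1⊕1⊕0⊕1⊕1 = 1
s2 (pos 2,3,6,7,10,11,14,15): 1⊕0⊕0⊕1⊕0⊕0⊕0⊕1 = 1
s4 (pos 4,5,6,7,12,13,14,15): 0⊕0⊕0⊕1⊕1⊕1⊕0⊕1 = 0
s8 (pos 8,9,10,11,12,13,14,15): 1⊕1⊕0⊕0⊕1⊕1⊕0⊕1 = 1
Syndrome s8…s1 = 1011 → error at position 11.

1011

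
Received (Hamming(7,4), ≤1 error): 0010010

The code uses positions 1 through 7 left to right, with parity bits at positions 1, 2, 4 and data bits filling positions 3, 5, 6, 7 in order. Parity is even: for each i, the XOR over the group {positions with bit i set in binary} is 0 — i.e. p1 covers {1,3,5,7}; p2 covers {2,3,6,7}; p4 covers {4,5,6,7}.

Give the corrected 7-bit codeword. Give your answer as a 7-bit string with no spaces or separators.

s1 (pos 1,3,5,7): 0⊕1⊕0⊕0 = 1
s2 (pos 2,3,6,7): 0⊕1⊕1⊕0 = 0
s4 (pos 4,5,6,7): 0⊕0⊕1⊕0 = 1
Syndrome s4…s1 = 101 → error at position 5.
Flip position 5: 0010010 → 0010110

0010110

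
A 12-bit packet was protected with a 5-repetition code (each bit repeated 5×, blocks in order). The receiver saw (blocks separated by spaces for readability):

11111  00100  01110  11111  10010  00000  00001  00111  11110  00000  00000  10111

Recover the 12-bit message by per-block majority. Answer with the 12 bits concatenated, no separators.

101100011001

Block 1 (11111): 5 ones → 1
Block 2 (00100): 1 one → 0
Block 3 (01110): 3 ones → 1
Block 4 (11111): 5 ones → 1
Block 5 (10010): 2 ones → 0
Block 6 (00000): 0 ones → 0
Block 7 (00001): 1 one → 0
Block 8 (00111): 3 ones → 1
Block 9 (11110): 4 ones → 1
Block 10 (00000): 0 ones → 0
Block 11 (00000): 0 ones → 0
Block 12 (10111): 4 ones → 1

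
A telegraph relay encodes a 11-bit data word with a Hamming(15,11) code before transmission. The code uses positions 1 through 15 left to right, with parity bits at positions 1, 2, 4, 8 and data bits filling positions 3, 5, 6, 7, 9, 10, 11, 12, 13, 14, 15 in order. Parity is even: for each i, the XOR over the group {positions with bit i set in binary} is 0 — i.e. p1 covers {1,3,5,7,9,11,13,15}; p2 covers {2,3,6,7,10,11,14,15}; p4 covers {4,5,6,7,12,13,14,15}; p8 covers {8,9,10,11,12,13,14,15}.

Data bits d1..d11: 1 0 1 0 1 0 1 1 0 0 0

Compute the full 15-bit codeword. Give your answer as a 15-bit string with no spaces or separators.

Place data at non-parity positions: p1 p2 1 p4 0 1 0 p8 1 0 1 1 0 0 0
p1 (pos 1,3,5,7,9,11,13,15): XOR of data positions = 1⊕0⊕0⊕1⊕1⊕0⊕0 = 1
p2 (pos 2,3,6,7,10,11,14,15): XOR of data positions = 1⊕1⊕0⊕0⊕1⊕0⊕0 = 1
p4 (pos 4,5,6,7,12,13,14,15): XOR of data positions = 0⊕1⊕0⊕1⊕0⊕0⊕0 = 0
p8 (pos 8,9,10,11,12,13,14,15): XOR of data positions = 1⊕0⊕1⊕1⊕0⊕0⊕0 = 1
Codeword: 111001011011000

111001011011000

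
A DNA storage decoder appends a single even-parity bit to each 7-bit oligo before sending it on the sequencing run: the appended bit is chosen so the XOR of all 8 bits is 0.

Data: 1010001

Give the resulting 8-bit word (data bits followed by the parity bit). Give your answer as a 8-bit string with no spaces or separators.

10100011

XOR of the 7 data bits: 1⊕0⊕1⊕0⊕0⊕0⊕1 = 1
Parity bit = 1 (so all 8 bits XOR to 0).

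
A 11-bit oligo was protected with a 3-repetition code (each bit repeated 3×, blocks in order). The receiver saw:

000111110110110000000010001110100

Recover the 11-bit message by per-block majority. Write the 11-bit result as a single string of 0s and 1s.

Block 1 (000): 0 ones → 0
Block 2 (111): 3 ones → 1
Block 3 (110): 2 ones → 1
Block 4 (110): 2 ones → 1
Block 5 (110): 2 ones → 1
Block 6 (000): 0 ones → 0
Block 7 (000): 0 ones → 0
Block 8 (010): 1 one → 0
Block 9 (001): 1 one → 0
Block 10 (110): 2 ones → 1
Block 11 (100): 1 one → 0

01111000010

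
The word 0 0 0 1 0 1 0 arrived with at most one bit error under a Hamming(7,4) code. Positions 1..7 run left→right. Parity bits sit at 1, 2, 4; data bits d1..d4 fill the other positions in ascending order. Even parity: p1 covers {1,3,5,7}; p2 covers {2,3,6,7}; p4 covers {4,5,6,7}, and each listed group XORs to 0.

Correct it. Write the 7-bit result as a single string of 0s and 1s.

s1 (pos 1,3,5,7): 0⊕0⊕0⊕0 = 0
s2 (pos 2,3,6,7): 0⊕0⊕1⊕0 = 1
s4 (pos 4,5,6,7): 1⊕0⊕1⊕0 = 0
Syndrome s4…s1 = 010 → error at position 2.
Flip position 2: 0001010 → 0101010

0101010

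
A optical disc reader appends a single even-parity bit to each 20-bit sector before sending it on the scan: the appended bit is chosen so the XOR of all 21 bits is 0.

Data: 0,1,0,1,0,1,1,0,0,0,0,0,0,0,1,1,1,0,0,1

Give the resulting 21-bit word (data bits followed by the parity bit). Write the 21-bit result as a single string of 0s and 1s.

010101100000001110010

XOR of the 20 data bits: 0⊕1⊕0⊕1⊕0⊕1⊕1⊕0⊕0⊕0⊕0⊕0⊕0⊕0⊕1⊕1⊕1⊕0⊕0⊕1 = 0
Parity bit = 0 (so all 21 bits XOR to 0).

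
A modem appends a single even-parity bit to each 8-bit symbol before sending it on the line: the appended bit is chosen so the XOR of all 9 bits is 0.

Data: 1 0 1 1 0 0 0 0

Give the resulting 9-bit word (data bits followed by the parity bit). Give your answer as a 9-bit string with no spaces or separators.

XOR of the 8 data bits: 1⊕0⊕1⊕1⊕0⊕0⊕0⊕0 = 1
Parity bit = 1 (so all 9 bits XOR to 0).

101100001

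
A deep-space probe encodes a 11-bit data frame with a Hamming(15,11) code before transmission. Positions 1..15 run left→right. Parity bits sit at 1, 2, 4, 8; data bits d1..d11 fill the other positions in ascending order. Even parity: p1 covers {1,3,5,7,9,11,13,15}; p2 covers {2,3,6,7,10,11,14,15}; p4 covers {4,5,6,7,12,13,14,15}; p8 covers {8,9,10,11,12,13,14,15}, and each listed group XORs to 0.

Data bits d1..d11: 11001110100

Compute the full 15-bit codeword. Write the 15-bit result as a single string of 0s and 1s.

111010001110100

Place data at non-parity positions: p1 p2 1 p4 1 0 0 p8 1 1 1 0 1 0 0
p1 (pos 1,3,5,7,9,11,13,15): XOR of data positions = 1⊕1⊕0⊕1⊕1⊕1⊕0 = 1
p2 (pos 2,3,6,7,10,11,14,15): XOR of data positions = 1⊕0⊕0⊕1⊕1⊕0⊕0 = 1
p4 (pos 4,5,6,7,12,13,14,15): XOR of data positions = 1⊕0⊕0⊕0⊕1⊕0⊕0 = 0
p8 (pos 8,9,10,11,12,13,14,15): XOR of data positions = 1⊕1⊕1⊕0⊕1⊕0⊕0 = 0
Codeword: 111010001110100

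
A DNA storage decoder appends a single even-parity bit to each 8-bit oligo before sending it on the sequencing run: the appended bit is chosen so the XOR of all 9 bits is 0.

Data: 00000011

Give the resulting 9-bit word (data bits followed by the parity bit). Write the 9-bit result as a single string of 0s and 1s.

XOR of the 8 data bits: 0⊕0⊕0⊕0⊕0⊕0⊕1⊕1 = 0
Parity bit = 0 (so all 9 bits XOR to 0).

000000110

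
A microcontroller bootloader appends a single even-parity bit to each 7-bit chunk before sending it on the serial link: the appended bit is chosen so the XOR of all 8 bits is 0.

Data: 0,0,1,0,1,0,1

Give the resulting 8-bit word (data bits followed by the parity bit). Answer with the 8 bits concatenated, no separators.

00101011

XOR of the 7 data bits: 0⊕0⊕1⊕0⊕1⊕0⊕1 = 1
Parity bit = 1 (so all 8 bits XOR to 0).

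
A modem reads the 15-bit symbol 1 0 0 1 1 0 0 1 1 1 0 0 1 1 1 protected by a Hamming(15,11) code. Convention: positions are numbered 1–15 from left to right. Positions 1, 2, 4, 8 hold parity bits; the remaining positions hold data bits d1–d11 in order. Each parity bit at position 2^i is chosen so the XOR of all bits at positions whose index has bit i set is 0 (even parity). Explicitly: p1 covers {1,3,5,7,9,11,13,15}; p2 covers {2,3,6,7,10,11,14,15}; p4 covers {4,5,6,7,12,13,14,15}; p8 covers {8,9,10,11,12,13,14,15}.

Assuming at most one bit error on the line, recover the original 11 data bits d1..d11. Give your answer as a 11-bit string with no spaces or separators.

s1 (pos 1,3,5,7,9,11,13,15): 1⊕0⊕1⊕0⊕1⊕0⊕1⊕1 = 1
s2 (pos 2,3,6,7,10,11,14,15): 0⊕0⊕0⊕0⊕1⊕0⊕1⊕1 = 1
s4 (pos 4,5,6,7,12,13,14,15): 1⊕1⊕0⊕0⊕0⊕1⊕1⊕1 = 1
s8 (pos 8,9,10,11,12,13,14,15): 1⊕1⊕1⊕0⊕0⊕1⊕1⊕1 = 0
Syndrome s8…s1 = 0111 → error at position 7.
Flip position 7: 100110011100111 → 100110111100111
Read data bits from positions 3,5,6,7,9,10,11,12,13,14,15: 01011100111

01011100111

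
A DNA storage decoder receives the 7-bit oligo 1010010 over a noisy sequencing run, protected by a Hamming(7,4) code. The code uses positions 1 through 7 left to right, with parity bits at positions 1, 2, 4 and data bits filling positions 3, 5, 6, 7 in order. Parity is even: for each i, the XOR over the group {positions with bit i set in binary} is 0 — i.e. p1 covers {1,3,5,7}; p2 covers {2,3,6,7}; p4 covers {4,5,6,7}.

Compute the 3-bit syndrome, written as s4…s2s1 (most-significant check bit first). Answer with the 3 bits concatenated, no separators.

s1 (pos 1,3,5,7): 1⊕1⊕0⊕0 = 0
s2 (pos 2,3,6,7): 0⊕1⊕1⊕0 = 0
s4 (pos 4,5,6,7): 0⊕0⊕1⊕0 = 1
Syndrome s4…s1 = 100 → error at position 4.

100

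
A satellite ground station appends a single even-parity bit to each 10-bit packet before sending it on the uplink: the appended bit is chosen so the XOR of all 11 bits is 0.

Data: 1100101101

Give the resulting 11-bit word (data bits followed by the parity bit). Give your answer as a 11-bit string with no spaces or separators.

XOR of the 10 data bits: 1⊕1⊕0⊕0⊕1⊕0⊕1⊕1⊕0⊕1 = 0
Parity bit = 0 (so all 11 bits XOR to 0).

11001011010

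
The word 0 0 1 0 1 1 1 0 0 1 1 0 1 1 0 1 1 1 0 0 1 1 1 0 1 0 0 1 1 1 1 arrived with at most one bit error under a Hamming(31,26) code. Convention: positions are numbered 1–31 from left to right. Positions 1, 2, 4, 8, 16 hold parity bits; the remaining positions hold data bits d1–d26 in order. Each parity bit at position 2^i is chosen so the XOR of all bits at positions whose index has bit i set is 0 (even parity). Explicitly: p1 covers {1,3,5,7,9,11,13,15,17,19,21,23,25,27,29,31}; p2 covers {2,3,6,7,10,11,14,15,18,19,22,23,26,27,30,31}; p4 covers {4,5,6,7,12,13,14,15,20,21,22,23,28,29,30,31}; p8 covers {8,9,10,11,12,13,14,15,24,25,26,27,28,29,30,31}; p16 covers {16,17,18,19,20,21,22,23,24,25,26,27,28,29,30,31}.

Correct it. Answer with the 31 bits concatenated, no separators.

0010111001101101110011101011111

s1 (pos 1,3,5,7,9,11,13,15,17,19,21,23,25,27,29,31): 0⊕1⊕1⊕1⊕0⊕1⊕1⊕0⊕1⊕0⊕1⊕1⊕1⊕0⊕1⊕1 = 1
s2 (pos 2,3,6,7,10,11,14,15,18,19,22,23,26,27,30,31): 0⊕1⊕1⊕1⊕1⊕1⊕1⊕0⊕1⊕0⊕1⊕1⊕0⊕0⊕1⊕1 = 1
s4 (pos 4,5,6,7,12,13,14,15,20,21,22,23,28,29,30,31): 0⊕1⊕1⊕1⊕0⊕1⊕1⊕0⊕0⊕1⊕1⊕1⊕1⊕1⊕1⊕1 = 0
s8 (pos 8,9,10,11,12,13,14,15,24,25,26,27,28,29,30,31): 0⊕0⊕1⊕1⊕0⊕1⊕1⊕0⊕0⊕1⊕0⊕0⊕1⊕1⊕1⊕1 = 1
s16 (pos 16,17,18,19,20,21,22,23,24,25,26,27,28,29,30,31): 1⊕1⊕1⊕0⊕0⊕1⊕1⊕1⊕0⊕1⊕0⊕0⊕1⊕1⊕1⊕1 = 1
Syndrome s16…s1 = 11011 → error at position 27.
Flip position 27: 0010111001101101110011101001111 → 0010111001101101110011101011111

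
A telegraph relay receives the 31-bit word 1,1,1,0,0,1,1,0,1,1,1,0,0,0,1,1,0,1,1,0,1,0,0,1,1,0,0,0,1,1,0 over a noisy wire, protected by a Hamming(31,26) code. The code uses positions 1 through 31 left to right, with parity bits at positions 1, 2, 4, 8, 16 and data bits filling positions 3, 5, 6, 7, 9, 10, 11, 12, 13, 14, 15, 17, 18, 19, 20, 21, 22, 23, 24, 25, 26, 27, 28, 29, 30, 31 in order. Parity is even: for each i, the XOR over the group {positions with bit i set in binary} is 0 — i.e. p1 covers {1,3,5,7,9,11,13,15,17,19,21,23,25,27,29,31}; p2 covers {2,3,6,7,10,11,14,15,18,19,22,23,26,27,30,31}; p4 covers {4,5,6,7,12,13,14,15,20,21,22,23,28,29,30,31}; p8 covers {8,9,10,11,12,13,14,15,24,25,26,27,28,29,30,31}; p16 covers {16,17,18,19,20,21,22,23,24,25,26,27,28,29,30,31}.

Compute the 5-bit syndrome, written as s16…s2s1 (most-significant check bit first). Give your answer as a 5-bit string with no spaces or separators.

00000

s1 (pos 1,3,5,7,9,11,13,15,17,19,21,23,25,27,29,31): 1⊕1⊕0⊕1⊕1⊕1⊕0⊕1⊕0⊕1⊕1⊕0⊕1⊕0⊕1⊕0 = 0
s2 (pos 2,3,6,7,10,11,14,15,18,19,22,23,26,27,30,31): 1⊕1⊕1⊕1⊕1⊕1⊕0⊕1⊕1⊕1⊕0⊕0⊕0⊕0⊕1⊕0 = 0
s4 (pos 4,5,6,7,12,13,14,15,20,21,22,23,28,29,30,31): 0⊕0⊕1⊕1⊕0⊕0⊕0⊕1⊕0⊕1⊕0⊕0⊕0⊕1⊕1⊕0 = 0
s8 (pos 8,9,10,11,12,13,14,15,24,25,26,27,28,29,30,31): 0⊕1⊕1⊕1⊕0⊕0⊕0⊕1⊕1⊕1⊕0⊕0⊕0⊕1⊕1⊕0 = 0
s16 (pos 16,17,18,19,20,21,22,23,24,25,26,27,28,29,30,31): 1⊕0⊕1⊕1⊕0⊕1⊕0⊕0⊕1⊕1⊕0⊕0⊕0⊕1⊕1⊕0 = 0
Syndrome s16…s1 = 00000 → no error.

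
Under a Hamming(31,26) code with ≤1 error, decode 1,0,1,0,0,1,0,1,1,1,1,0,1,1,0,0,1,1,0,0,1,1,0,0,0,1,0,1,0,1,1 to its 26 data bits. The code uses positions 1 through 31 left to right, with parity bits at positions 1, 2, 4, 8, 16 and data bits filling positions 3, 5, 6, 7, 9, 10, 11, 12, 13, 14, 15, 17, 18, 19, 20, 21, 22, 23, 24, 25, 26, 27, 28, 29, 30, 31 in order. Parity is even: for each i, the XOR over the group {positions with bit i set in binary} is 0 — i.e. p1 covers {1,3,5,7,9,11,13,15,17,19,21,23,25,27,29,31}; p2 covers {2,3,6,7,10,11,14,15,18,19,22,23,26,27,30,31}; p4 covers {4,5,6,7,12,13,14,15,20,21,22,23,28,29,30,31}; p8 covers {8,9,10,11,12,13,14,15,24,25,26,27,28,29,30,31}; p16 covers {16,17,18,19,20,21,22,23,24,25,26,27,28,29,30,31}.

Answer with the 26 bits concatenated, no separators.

s1 (pos 1,3,5,7,9,11,13,15,17,19,21,23,25,27,29,31): 1⊕1⊕0⊕0⊕1⊕1⊕1⊕0⊕1⊕0⊕1⊕0⊕0⊕0⊕0⊕1 = 0
s2 (pos 2,3,6,7,10,11,14,15,18,19,22,23,26,27,30,31): 0⊕1⊕1⊕0⊕1⊕1⊕1⊕0⊕1⊕0⊕1⊕0⊕1⊕0⊕1⊕1 = 0
s4 (pos 4,5,6,7,12,13,14,15,20,21,22,23,28,29,30,31): 0⊕0⊕1⊕0⊕0⊕1⊕1⊕0⊕0⊕1⊕1⊕0⊕1⊕0⊕1⊕1 = 0
s8 (pos 8,9,10,11,12,13,14,15,24,25,26,27,28,29,30,31): 1⊕1⊕1⊕1⊕0⊕1⊕1⊕0⊕0⊕0⊕1⊕0⊕1⊕0⊕1⊕1 = 0
s16 (pos 16,17,18,19,20,21,22,23,24,25,26,27,28,29,30,31): 0⊕1⊕1⊕0⊕0⊕1⊕1⊕0⊕0⊕0⊕1⊕0⊕1⊕0⊕1⊕1 = 0
Syndrome s16…s1 = 00000 → no error.
Read data bits from positions 3,5,6,7,9,10,11,12,13,14,15,17,18,19,20,21,22,23,24,25,26,27,28,29,30,31: 10101110110110011000101011

10101110110110011000101011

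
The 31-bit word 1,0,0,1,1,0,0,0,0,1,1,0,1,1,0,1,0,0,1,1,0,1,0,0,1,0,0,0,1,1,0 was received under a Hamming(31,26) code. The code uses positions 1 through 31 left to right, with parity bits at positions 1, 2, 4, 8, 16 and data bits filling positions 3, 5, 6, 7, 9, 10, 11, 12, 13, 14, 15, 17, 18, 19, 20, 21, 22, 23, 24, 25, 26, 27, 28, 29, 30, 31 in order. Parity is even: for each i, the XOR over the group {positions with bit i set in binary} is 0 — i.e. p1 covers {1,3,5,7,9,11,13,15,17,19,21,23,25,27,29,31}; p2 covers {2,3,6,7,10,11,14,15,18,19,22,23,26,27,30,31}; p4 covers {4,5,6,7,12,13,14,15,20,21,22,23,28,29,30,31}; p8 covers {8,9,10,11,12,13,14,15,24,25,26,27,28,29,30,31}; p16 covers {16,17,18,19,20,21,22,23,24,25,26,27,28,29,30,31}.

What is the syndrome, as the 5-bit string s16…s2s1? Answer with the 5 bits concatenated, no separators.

s1 (pos 1,3,5,7,9,11,13,15,17,19,21,23,25,27,29,31): 1⊕0⊕1⊕0⊕0⊕1⊕1⊕0⊕0⊕1⊕0⊕0⊕1⊕0⊕1⊕0 = 1
s2 (pos 2,3,6,7,10,11,14,15,18,19,22,23,26,27,30,31): 0⊕0⊕0⊕0⊕1⊕1⊕1⊕0⊕0⊕1⊕1⊕0⊕0⊕0⊕1⊕0 = 0
s4 (pos 4,5,6,7,12,13,14,15,20,21,22,23,28,29,30,31): 1⊕1⊕0⊕0⊕0⊕1⊕1⊕0⊕1⊕0⊕1⊕0⊕0⊕1⊕1⊕0 = 0
s8 (pos 8,9,10,11,12,13,14,15,24,25,26,27,28,29,30,31): 0⊕0⊕1⊕1⊕0⊕1⊕1⊕0⊕0⊕1⊕0⊕0⊕0⊕1⊕1⊕0 = 1
s16 (pos 16,17,18,19,20,21,22,23,24,25,26,27,28,29,30,31): 1⊕0⊕0⊕1⊕1⊕0⊕1⊕0⊕0⊕1⊕0⊕0⊕0⊕1⊕1⊕0 = 1
Syndrome s16…s1 = 11001 → error at position 25.

11001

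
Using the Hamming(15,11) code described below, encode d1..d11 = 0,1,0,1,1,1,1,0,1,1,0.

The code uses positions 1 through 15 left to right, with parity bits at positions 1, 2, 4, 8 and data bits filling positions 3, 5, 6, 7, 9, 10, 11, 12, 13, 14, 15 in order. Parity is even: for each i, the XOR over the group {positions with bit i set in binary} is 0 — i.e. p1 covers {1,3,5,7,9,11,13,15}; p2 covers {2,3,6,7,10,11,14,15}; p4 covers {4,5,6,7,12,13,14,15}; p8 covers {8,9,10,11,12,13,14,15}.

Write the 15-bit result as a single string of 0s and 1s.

100010111110110

Place data at non-parity positions: p1 p2 0 p4 1 0 1 p8 1 1 1 0 1 1 0
p1 (pos 1,3,5,7,9,11,13,15): XOR of data positions = 0⊕1⊕1⊕1⊕1⊕1⊕0 = 1
p2 (pos 2,3,6,7,10,11,14,15): XOR of data positions = 0⊕0⊕1⊕1⊕1⊕1⊕0 = 0
p4 (pos 4,5,6,7,12,13,14,15): XOR of data positions = 1⊕0⊕1⊕0⊕1⊕1⊕0 = 0
p8 (pos 8,9,10,11,12,13,14,15): XOR of data positions = 1⊕1⊕1⊕0⊕1⊕1⊕0 = 1
Codeword: 100010111110110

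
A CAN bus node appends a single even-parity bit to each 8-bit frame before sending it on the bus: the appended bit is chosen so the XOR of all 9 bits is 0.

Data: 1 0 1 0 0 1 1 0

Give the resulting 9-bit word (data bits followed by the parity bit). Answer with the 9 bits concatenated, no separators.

XOR of the 8 data bits: 1⊕0⊕1⊕0⊕0⊕1⊕1⊕0 = 0
Parity bit = 0 (so all 9 bits XOR to 0).

101001100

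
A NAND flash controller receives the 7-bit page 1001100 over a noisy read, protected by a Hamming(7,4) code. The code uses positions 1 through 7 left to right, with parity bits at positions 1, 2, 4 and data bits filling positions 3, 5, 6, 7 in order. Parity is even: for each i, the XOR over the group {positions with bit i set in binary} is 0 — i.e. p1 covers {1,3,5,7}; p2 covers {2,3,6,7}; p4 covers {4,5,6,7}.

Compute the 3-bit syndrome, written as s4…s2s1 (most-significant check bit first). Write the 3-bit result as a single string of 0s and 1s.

000

s1 (pos 1,3,5,7): 1⊕0⊕1⊕0 = 0
s2 (pos 2,3,6,7): 0⊕0⊕0⊕0 = 0
s4 (pos 4,5,6,7): 1⊕1⊕0⊕0 = 0
Syndrome s4…s1 = 000 → no error.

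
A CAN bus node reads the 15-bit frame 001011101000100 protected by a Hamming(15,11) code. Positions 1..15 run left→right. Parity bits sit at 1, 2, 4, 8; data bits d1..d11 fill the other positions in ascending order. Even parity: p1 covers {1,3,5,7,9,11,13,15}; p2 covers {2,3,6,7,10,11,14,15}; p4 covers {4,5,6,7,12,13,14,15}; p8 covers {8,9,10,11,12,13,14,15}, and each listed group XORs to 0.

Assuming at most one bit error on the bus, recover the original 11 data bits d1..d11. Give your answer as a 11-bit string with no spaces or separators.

s1 (pos 1,3,5,7,9,11,13,15): 0⊕1⊕1⊕1⊕1⊕0⊕1⊕0 = 1
s2 (pos 2,3,6,7,10,11,14,15): 0⊕1⊕1⊕1⊕0⊕0⊕0⊕0 = 1
s4 (pos 4,5,6,7,12,13,14,15): 0⊕1⊕1⊕1⊕0⊕1⊕0⊕0 = 0
s8 (pos 8,9,10,11,12,13,14,15): 0⊕1⊕0⊕0⊕0⊕1⊕0⊕0 = 0
Syndrome s8…s1 = 0011 → error at position 3.
Flip position 3: 001011101000100 → 000011101000100
Read data bits from positions 3,5,6,7,9,10,11,12,13,14,15: 01111000100

01111000100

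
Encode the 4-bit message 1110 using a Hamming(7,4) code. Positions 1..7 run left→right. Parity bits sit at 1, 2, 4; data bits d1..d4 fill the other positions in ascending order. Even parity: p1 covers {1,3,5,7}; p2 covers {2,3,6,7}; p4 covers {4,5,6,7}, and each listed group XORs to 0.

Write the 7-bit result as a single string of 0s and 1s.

Place data at non-parity positions: p1 p2 1 p4 1 1 0
p1 (pos 1,3,5,7): XOR of data positions = 1⊕1⊕0 = 0
p2 (pos 2,3,6,7): XOR of data positions = 1⊕1⊕0 = 0
p4 (pos 4,5,6,7): XOR of data positions = 1⊕1⊕0 = 0
Codeword: 0010110

0010110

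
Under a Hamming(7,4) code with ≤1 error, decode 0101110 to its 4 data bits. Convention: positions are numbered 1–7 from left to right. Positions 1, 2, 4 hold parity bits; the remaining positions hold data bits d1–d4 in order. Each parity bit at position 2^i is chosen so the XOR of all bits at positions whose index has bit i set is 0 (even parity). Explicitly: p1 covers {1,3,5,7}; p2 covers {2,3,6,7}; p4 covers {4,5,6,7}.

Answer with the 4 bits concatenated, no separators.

s1 (pos 1,3,5,7): 0⊕0⊕1⊕0 = 1
s2 (pos 2,3,6,7): 1⊕0⊕1⊕0 = 0
s4 (pos 4,5,6,7): 1⊕1⊕1⊕0 = 1
Syndrome s4…s1 = 101 → error at position 5.
Flip position 5: 0101110 → 0101010
Read data bits from positions 3,5,6,7: 0010

0010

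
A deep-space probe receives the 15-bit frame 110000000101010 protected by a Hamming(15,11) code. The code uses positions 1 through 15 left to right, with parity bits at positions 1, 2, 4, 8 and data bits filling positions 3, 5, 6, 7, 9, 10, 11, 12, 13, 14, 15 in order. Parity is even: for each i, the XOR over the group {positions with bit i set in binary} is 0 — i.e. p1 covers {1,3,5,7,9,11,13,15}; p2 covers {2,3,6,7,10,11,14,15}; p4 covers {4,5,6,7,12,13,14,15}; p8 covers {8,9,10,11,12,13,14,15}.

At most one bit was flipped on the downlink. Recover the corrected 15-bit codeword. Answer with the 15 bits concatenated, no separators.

110000000111010

s1 (pos 1,3,5,7,9,11,13,15): 1⊕0⊕0⊕0⊕0⊕0⊕0⊕0 = 1
s2 (pos 2,3,6,7,10,11,14,15): 1⊕0⊕0⊕0⊕1⊕0⊕1⊕0 = 1
s4 (pos 4,5,6,7,12,13,14,15): 0⊕0⊕0⊕0⊕1⊕0⊕1⊕0 = 0
s8 (pos 8,9,10,11,12,13,14,15): 0⊕0⊕1⊕0⊕1⊕0⊕1⊕0 = 1
Syndrome s8…s1 = 1011 → error at position 11.
Flip position 11: 110000000101010 → 110000000111010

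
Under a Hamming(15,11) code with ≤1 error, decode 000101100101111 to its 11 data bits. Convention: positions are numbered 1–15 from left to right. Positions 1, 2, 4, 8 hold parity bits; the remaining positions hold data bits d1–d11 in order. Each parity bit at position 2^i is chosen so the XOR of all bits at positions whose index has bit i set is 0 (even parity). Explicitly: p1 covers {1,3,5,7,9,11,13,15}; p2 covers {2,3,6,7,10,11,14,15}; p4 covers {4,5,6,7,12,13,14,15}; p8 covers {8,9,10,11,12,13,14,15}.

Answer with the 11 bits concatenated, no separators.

00110101110

s1 (pos 1,3,5,7,9,11,13,15): 0⊕0⊕0⊕1⊕0⊕0⊕1⊕1 = 1
s2 (pos 2,3,6,7,10,11,14,15): 0⊕0⊕1⊕1⊕1⊕0⊕1⊕1 = 1
s4 (pos 4,5,6,7,12,13,14,15): 1⊕0⊕1⊕1⊕1⊕1⊕1⊕1 = 1
s8 (pos 8,9,10,11,12,13,14,15): 0⊕0⊕1⊕0⊕1⊕1⊕1⊕1 = 1
Syndrome s8…s1 = 1111 → error at position 15.
Flip position 15: 000101100101111 → 000101100101110
Read data bits from positions 3,5,6,7,9,10,11,12,13,14,15: 00110101110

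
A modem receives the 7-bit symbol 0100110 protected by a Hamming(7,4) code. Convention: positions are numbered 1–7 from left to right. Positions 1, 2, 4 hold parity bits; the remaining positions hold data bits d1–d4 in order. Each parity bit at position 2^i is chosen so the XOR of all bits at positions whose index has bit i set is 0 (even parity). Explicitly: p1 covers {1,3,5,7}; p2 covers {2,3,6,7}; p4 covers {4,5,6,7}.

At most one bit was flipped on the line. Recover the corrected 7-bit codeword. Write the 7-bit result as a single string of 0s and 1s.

s1 (pos 1,3,5,7): 0⊕0⊕1⊕0 = 1
s2 (pos 2,3,6,7): 1⊕0⊕1⊕0 = 0
s4 (pos 4,5,6,7): 0⊕1⊕1⊕0 = 0
Syndrome s4…s1 = 001 → error at position 1.
Flip position 1: 0100110 → 1100110

1100110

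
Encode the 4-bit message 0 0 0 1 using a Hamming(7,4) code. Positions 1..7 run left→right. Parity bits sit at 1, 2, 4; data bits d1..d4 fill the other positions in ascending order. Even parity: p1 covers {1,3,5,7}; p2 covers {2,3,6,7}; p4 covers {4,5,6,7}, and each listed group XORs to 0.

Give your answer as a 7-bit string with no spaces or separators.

Place data at non-parity positions: p1 p2 0 p4 0 0 1
p1 (pos 1,3,5,7): XOR of data positions = 0⊕0⊕1 = 1
p2 (pos 2,3,6,7): XOR of data positions = 0⊕0⊕1 = 1
p4 (pos 4,5,6,7): XOR of data positions = 0⊕0⊕1 = 1
Codeword: 1101001

1101001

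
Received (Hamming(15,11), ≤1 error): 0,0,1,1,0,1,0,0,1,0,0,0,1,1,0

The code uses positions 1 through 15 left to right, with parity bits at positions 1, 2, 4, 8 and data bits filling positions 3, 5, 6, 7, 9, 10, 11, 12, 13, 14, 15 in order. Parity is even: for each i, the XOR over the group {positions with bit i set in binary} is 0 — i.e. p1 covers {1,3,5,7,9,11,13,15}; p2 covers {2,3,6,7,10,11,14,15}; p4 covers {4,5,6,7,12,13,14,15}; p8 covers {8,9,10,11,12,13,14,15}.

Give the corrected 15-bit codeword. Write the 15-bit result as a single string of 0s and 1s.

s1 (pos 1,3,5,7,9,11,13,15): 0⊕1⊕0⊕0⊕1⊕0⊕1⊕0 = 1
s2 (pos 2,3,6,7,10,11,14,15): 0⊕1⊕1⊕0⊕0⊕0⊕1⊕0 = 1
s4 (pos 4,5,6,7,12,13,14,15): 1⊕0⊕1⊕0⊕0⊕1⊕1⊕0 = 0
s8 (pos 8,9,10,11,12,13,14,15): 0⊕1⊕0⊕0⊕0⊕1⊕1⊕0 = 1
Syndrome s8…s1 = 1011 → error at position 11.
Flip position 11: 001101001000110 → 001101001010110

001101001010110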